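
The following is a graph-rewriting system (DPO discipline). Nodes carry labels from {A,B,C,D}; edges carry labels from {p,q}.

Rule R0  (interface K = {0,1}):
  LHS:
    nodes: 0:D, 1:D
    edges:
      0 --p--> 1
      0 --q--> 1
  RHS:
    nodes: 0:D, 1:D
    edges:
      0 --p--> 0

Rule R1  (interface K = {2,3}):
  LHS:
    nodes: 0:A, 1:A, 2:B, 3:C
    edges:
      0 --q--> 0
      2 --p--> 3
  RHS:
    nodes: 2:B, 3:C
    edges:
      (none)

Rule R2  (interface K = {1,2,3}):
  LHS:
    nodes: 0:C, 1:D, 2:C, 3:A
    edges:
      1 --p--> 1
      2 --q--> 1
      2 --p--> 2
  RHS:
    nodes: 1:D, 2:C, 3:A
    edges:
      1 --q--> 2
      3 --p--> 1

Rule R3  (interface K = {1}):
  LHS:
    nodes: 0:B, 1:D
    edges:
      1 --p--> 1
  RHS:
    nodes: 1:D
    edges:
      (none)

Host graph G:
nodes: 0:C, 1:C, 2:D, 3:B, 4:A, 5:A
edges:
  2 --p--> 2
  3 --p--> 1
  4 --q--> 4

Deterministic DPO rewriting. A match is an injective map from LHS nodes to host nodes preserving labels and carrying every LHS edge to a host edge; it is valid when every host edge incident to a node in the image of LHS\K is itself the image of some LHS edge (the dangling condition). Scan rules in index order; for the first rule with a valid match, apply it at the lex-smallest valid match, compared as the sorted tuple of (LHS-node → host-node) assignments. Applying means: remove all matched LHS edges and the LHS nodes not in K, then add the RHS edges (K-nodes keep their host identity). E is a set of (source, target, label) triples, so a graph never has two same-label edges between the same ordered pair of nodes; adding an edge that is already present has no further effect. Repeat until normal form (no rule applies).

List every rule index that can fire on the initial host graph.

Answer: [R1]

Steps:
R0: no valid match — LHS pattern not found
R1: 1 valid match — {0↦4, 1↦5, 2↦3, 3↦1}
R2: no valid match — LHS pattern not found
R3: no valid match — 1 raw match, all fail dangling condition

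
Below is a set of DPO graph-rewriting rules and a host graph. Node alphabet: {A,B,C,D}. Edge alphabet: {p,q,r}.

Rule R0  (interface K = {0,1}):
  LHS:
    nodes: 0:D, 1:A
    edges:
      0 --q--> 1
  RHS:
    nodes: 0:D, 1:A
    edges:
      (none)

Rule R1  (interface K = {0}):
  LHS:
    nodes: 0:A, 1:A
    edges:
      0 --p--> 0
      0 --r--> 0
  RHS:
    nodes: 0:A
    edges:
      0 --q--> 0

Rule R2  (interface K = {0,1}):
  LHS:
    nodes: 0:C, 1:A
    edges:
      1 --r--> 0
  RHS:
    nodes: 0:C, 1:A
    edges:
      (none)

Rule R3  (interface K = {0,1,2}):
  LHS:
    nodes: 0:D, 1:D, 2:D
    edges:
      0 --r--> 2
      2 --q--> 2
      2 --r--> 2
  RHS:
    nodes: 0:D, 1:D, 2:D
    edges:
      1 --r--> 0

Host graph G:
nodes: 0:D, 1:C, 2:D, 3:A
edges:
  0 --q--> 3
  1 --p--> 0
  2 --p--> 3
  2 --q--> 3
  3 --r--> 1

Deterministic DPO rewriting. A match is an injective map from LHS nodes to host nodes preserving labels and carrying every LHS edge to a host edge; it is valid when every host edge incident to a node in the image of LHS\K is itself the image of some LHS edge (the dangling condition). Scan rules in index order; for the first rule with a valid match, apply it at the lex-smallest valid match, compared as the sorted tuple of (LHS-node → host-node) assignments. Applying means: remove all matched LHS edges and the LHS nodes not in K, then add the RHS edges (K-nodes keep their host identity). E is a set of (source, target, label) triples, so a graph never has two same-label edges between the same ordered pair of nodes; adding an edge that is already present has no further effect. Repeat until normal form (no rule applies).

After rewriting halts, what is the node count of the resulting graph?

Answer: 4

Derivation:
initial: |V|=4 |E|=5  E = 0-q->3 1-p->0 2-p->3 2-q->3 3-r->1
step 1: apply R0 at {0↦0, 1↦3}  → |V|=4 |E|=4  E = 1-p->0 2-p->3 2-q->3 3-r->1
step 2: apply R0 at {0↦2, 1↦3}  → |V|=4 |E|=3  E = 1-p->0 2-p->3 3-r->1
step 3: apply R2 at {0↦1, 1↦3}  → |V|=4 |E|=2  E = 1-p->0 2-p->3
halt: no rule applies after step 3
NF nodes: {0:D, 1:C, 2:D, 3:A}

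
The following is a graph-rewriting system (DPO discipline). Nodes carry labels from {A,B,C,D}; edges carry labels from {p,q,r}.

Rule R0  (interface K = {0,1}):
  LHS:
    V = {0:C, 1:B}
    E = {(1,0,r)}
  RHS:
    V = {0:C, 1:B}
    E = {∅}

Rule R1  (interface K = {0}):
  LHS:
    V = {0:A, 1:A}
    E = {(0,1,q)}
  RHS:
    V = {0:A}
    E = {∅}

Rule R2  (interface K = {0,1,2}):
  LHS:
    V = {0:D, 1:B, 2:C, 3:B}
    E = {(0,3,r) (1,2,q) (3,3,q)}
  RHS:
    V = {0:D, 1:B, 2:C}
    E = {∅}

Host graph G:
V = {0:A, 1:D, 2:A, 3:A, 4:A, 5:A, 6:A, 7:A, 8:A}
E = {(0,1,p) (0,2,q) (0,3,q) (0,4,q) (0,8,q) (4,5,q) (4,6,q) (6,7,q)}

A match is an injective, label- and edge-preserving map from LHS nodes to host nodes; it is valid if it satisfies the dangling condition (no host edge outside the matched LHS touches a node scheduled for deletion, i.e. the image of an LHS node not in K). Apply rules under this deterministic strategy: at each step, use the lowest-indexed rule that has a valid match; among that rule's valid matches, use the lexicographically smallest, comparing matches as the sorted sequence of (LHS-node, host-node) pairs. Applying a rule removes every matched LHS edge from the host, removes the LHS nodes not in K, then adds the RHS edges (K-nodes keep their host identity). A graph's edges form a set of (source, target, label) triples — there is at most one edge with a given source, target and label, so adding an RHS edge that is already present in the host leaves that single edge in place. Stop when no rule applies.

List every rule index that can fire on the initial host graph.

Answer: [R1]

Rewrite trace:
R0: no valid match — LHS pattern not found
R1: 5 valid matches — {0↦0, 1↦2}, {0↦0, 1↦3}, {0↦0, 1↦8} (+2 more)
R2: no valid match — LHS pattern not found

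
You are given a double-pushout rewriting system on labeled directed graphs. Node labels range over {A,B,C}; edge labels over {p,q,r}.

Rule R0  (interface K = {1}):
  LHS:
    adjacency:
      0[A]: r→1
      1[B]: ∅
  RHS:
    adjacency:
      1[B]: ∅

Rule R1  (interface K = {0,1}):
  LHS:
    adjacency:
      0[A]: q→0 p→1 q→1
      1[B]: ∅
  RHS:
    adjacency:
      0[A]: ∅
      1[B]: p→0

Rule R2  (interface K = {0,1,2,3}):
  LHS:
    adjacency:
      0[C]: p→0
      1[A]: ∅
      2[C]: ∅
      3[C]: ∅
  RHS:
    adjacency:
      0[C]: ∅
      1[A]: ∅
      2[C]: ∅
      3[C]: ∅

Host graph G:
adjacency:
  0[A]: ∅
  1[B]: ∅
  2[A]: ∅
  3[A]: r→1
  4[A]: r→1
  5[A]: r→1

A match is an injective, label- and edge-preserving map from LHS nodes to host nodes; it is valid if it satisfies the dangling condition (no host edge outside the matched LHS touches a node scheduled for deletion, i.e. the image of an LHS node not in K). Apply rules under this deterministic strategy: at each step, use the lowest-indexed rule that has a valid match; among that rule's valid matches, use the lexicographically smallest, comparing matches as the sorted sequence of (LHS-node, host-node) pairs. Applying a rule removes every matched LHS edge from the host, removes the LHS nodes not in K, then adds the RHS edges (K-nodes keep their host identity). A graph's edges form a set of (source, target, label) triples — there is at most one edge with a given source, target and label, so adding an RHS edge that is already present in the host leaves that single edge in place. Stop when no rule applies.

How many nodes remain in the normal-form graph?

Answer: 3

Rewrite trace:
[0] host  ⇒  6 nodes, 3 edges  {3-r->1 4-r->1 5-r->1}
[1] R0 @ {0↦3, 1↦1}  ⇒  5 nodes, 2 edges  {4-r->1 5-r->1}
[2] R0 @ {0↦4, 1↦1}  ⇒  4 nodes, 1 edges  {5-r->1}
[3] R0 @ {0↦5, 1↦1}  ⇒  3 nodes, 0 edges  {∅}
final graph: no rule applies after step 3
NF nodes: {0:A, 1:B, 2:A}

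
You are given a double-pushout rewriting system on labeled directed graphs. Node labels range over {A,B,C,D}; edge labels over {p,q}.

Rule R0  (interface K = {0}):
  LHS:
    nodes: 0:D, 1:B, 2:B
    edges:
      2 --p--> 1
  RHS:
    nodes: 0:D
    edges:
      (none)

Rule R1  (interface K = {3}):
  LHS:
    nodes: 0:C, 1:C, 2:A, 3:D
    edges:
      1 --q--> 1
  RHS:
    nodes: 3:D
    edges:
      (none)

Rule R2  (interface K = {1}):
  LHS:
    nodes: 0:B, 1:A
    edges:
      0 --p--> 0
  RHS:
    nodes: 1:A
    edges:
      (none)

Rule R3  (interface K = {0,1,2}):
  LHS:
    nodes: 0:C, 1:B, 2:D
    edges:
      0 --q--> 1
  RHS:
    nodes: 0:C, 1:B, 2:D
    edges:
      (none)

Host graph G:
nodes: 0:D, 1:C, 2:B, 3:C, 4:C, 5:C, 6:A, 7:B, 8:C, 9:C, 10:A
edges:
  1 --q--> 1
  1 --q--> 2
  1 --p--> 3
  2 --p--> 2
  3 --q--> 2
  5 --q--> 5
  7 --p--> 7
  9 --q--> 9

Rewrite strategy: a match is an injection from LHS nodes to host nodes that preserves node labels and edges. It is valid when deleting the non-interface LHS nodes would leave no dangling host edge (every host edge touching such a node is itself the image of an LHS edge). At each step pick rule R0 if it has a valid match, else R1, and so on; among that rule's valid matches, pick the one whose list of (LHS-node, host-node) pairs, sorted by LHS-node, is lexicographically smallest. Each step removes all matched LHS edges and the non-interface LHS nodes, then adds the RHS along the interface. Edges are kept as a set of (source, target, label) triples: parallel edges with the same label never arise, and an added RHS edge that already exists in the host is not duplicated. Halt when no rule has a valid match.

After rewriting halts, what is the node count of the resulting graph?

Answer: 5

Derivation:
start.  V:11 E:8  edges: 1-q->1 1-q->2 1-p->3 2-p->2 3-q->2 5-q->5 7-p->7 9-q->9
1. fire R1 via {0↦4, 1↦5, 2↦6, 3↦0}  →  V:8 E:7  edges: 1-q->1 1-q->2 1-p->3 2-p->2 3-q->2 7-p->7 9-q->9
2. fire R1 via {0↦8, 1↦9, 2↦10, 3↦0}  →  V:5 E:6  edges: 1-q->1 1-q->2 1-p->3 2-p->2 3-q->2 7-p->7
3. fire R3 via {0↦1, 1↦2, 2↦0}  →  V:5 E:5  edges: 1-q->1 1-p->3 2-p->2 3-q->2 7-p->7
4. fire R3 via {0↦3, 1↦2, 2↦0}  →  V:5 E:4  edges: 1-q->1 1-p->3 2-p->2 7-p->7
halt: no rule applies after step 4
NF nodes: {0:D, 1:C, 2:B, 3:C, 7:B}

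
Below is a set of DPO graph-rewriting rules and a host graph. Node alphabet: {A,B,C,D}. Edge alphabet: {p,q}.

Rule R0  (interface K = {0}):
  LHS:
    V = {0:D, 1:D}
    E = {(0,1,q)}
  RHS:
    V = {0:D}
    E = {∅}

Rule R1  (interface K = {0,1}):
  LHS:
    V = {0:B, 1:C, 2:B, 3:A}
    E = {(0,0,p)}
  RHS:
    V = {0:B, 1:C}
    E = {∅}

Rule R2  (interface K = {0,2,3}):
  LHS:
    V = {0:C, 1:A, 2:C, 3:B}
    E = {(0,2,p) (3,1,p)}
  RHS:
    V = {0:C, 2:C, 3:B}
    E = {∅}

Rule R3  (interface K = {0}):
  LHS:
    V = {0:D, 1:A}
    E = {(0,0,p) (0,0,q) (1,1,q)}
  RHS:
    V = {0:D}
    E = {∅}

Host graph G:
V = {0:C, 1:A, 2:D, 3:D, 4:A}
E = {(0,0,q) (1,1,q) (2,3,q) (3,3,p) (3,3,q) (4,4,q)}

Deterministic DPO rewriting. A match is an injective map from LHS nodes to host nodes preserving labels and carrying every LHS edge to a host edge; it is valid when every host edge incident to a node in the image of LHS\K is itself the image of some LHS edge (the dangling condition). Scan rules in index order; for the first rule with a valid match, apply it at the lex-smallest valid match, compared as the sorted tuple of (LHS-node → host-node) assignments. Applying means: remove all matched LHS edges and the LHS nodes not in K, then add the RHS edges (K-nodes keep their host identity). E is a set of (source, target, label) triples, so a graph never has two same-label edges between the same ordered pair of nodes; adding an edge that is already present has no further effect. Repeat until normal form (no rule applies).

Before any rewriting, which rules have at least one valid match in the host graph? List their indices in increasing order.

R0: no valid match — 1 raw match, all fail dangling condition
R1: no valid match — LHS pattern not found
R2: no valid match — LHS pattern not found
R3: 2 valid matches — {0↦3, 1↦1}, {0↦3, 1↦4}

Answer: [R3]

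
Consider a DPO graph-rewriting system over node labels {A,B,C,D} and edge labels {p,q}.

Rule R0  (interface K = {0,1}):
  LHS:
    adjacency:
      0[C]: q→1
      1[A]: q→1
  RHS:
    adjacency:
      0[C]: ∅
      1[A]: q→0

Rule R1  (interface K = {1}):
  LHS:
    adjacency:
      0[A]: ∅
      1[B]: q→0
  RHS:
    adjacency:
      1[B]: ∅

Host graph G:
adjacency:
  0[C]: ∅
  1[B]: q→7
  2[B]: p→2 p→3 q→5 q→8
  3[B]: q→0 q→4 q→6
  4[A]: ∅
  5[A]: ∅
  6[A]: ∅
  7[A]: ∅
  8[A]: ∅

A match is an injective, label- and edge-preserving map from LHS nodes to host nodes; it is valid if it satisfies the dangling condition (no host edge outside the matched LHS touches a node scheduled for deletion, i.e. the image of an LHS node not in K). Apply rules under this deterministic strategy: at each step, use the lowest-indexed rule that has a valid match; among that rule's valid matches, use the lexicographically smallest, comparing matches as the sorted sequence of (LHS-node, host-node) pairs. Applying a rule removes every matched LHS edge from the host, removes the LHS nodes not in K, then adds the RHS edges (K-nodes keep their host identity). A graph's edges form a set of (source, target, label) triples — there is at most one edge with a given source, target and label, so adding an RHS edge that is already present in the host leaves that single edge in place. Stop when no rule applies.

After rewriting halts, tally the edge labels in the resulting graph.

initial: |V|=9 |E|=8  E = 1-q->7 2-p->2 2-p->3 2-q->5 2-q->8 3-q->0 3-q->4 3-q->6
step 1: apply R1 at {0↦4, 1↦3}  → |V|=8 |E|=7  E = 1-q->7 2-p->2 2-p->3 2-q->5 2-q->8 3-q->0 3-q->6
step 2: apply R1 at {0↦5, 1↦2}  → |V|=7 |E|=6  E = 1-q->7 2-p->2 2-p->3 2-q->8 3-q->0 3-q->6
step 3: apply R1 at {0↦6, 1↦3}  → |V|=6 |E|=5  E = 1-q->7 2-p->2 2-p->3 2-q->8 3-q->0
step 4: apply R1 at {0↦7, 1↦1}  → |V|=5 |E|=4  E = 2-p->2 2-p->3 2-q->8 3-q->0
step 5: apply R1 at {0↦8, 1↦2}  → |V|=4 |E|=3  E = 2-p->2 2-p->3 3-q->0
normal form: no rule applies after step 5
NF edges: [(2, 2, 'p'), (2, 3, 'p'), (3, 0, 'q')]

Answer: p:2 q:1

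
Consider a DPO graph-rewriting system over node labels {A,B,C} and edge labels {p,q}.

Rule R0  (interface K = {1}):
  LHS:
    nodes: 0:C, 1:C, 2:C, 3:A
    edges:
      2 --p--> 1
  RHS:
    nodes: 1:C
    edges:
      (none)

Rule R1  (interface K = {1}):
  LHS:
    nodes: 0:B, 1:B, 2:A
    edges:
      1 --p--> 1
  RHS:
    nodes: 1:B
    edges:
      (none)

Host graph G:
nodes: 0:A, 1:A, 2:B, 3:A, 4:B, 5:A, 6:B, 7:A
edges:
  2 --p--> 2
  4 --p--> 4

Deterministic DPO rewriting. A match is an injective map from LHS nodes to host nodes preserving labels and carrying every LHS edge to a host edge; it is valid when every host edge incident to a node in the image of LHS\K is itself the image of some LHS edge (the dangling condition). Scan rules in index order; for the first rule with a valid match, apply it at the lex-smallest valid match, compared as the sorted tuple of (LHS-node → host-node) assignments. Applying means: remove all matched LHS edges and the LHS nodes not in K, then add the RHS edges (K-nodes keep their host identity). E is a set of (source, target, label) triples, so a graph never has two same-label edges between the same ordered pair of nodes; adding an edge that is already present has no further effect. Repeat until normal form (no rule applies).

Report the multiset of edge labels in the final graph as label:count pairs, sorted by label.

Answer: (no edges)

Rewrite trace:
initial: |V|=8 |E|=2  E = 2-p->2 4-p->4
step 1: apply R1 at {0↦6, 1↦2, 2↦0}  → |V|=6 |E|=1  E = 4-p->4
step 2: apply R1 at {0↦2, 1↦4, 2↦1}  → |V|=4 |E|=0  E = ∅
final graph: no rule applies after step 2
NF edges: []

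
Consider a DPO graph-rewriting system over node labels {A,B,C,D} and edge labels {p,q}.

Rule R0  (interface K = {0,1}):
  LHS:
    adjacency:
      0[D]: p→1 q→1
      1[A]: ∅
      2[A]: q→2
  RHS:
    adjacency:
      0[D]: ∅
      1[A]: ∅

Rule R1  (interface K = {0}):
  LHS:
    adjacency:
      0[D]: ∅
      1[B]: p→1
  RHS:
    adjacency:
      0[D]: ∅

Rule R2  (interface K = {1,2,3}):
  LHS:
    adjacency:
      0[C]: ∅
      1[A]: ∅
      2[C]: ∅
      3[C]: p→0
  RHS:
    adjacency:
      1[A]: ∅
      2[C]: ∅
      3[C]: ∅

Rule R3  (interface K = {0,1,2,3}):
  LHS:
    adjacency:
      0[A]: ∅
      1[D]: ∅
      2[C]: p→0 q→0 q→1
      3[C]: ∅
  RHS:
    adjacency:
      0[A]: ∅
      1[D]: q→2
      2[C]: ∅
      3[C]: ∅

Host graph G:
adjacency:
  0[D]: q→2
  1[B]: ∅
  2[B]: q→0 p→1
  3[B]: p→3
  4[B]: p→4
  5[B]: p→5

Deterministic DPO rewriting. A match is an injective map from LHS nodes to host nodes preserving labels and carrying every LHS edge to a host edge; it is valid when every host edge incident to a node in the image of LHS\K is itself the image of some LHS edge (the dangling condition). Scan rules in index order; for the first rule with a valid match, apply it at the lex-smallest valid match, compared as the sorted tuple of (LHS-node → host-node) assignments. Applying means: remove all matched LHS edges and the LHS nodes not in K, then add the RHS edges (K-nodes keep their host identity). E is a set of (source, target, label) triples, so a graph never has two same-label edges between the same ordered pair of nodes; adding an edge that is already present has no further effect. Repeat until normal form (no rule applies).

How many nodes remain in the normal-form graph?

[0] host  ⇒  6 nodes, 6 edges  {0-q->2 2-q->0 2-p->1 3-p->3 4-p->4 5-p->5}
[1] R1 @ {0↦0, 1↦3}  ⇒  5 nodes, 5 edges  {0-q->2 2-q->0 2-p->1 4-p->4 5-p->5}
[2] R1 @ {0↦0, 1↦4}  ⇒  4 nodes, 4 edges  {0-q->2 2-q->0 2-p->1 5-p->5}
[3] R1 @ {0↦0, 1↦5}  ⇒  3 nodes, 3 edges  {0-q->2 2-q->0 2-p->1}
normal form: no rule applies after step 3
NF nodes: {0:D, 1:B, 2:B}

Answer: 3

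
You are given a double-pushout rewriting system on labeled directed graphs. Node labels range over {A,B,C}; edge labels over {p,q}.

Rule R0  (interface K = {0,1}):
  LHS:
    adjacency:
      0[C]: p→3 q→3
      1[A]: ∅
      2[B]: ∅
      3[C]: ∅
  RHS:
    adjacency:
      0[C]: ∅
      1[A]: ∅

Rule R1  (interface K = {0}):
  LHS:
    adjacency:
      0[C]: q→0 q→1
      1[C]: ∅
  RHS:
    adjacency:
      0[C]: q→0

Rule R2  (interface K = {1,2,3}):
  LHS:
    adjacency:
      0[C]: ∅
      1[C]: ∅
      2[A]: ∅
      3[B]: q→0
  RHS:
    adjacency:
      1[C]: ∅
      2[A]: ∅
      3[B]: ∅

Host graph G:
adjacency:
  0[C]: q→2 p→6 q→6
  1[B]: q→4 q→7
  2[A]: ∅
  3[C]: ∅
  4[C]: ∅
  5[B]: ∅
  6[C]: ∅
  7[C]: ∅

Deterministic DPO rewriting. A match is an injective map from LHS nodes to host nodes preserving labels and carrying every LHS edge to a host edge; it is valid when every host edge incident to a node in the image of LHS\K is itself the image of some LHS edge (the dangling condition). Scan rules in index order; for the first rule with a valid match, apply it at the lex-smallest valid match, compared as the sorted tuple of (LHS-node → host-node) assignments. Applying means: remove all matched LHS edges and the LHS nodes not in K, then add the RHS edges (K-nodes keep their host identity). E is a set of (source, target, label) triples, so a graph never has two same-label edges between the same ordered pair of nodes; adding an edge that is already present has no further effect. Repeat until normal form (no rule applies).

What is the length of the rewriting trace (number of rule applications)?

Answer: 3

Rewrite trace:
initial: |V|=8 |E|=5  E = 0-q->2 0-p->6 0-q->6 1-q->4 1-q->7
step 1: apply R0 at {0↦0, 1↦2, 2↦5, 3↦6}  → |V|=6 |E|=3  E = 0-q->2 1-q->4 1-q->7
step 2: apply R2 at {0↦4, 1↦0, 2↦2, 3↦1}  → |V|=5 |E|=2  E = 0-q->2 1-q->7
step 3: apply R2 at {0↦7, 1↦0, 2↦2, 3↦1}  → |V|=4 |E|=1  E = 0-q->2
normal form: no rule applies after step 3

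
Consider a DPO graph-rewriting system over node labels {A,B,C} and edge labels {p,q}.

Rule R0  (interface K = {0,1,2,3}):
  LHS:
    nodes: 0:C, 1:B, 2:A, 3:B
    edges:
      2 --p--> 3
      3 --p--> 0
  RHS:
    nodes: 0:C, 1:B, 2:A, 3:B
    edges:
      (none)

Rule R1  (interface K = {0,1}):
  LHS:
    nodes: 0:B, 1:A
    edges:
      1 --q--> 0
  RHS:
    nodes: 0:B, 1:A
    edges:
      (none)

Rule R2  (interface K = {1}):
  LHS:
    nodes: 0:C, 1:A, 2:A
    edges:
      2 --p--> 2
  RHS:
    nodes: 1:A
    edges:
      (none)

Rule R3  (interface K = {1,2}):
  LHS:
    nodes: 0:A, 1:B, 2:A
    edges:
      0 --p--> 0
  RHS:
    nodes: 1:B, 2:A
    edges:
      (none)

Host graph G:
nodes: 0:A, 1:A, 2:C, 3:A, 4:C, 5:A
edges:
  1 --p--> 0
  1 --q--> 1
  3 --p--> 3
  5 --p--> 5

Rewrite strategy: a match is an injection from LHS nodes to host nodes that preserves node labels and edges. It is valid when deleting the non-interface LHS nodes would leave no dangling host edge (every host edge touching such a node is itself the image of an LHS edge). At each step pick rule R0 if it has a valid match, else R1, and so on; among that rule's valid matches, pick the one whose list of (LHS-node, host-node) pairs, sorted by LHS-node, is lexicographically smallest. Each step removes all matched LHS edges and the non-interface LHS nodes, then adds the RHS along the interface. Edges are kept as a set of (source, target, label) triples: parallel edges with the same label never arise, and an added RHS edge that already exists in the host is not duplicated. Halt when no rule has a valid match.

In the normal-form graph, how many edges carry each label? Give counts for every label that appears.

Answer: p:1 q:1

Derivation:
initial: |V|=6 |E|=4  E = 1-p->0 1-q->1 3-p->3 5-p->5
step 1: apply R2 at {0↦2, 1↦0, 2↦3}  → |V|=4 |E|=3  E = 1-p->0 1-q->1 5-p->5
step 2: apply R2 at {0↦4, 1↦0, 2↦5}  → |V|=2 |E|=2  E = 1-p->0 1-q->1
normal form: no rule applies after step 2
NF edges: [(1, 0, 'p'), (1, 1, 'q')]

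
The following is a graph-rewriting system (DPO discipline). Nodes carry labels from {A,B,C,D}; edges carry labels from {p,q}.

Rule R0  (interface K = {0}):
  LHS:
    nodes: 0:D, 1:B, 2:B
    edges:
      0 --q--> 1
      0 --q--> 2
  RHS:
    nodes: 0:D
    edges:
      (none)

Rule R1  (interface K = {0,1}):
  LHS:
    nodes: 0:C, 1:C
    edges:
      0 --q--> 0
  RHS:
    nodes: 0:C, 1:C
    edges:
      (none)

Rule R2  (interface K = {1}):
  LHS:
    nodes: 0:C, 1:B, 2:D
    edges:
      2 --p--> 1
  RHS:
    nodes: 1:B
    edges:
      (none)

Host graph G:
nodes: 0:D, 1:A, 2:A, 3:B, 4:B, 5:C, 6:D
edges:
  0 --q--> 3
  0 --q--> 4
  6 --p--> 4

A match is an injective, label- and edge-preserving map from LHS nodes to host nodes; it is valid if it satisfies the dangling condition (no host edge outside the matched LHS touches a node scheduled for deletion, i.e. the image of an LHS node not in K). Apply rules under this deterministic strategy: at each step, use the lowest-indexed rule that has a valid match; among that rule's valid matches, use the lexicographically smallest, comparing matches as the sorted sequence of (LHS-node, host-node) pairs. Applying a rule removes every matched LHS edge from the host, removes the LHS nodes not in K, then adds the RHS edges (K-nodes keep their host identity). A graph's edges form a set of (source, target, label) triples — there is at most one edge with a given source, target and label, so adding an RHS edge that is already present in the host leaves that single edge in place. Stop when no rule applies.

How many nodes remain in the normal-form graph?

Answer: 3

Rewrite trace:
[0] host  ⇒  7 nodes, 3 edges  {0-q->3 0-q->4 6-p->4}
[1] R2 @ {0↦5, 1↦4, 2↦6}  ⇒  5 nodes, 2 edges  {0-q->3 0-q->4}
[2] R0 @ {0↦0, 1↦3, 2↦4}  ⇒  3 nodes, 0 edges  {∅}
halt: no rule applies after step 2
NF nodes: {0:D, 1:A, 2:A}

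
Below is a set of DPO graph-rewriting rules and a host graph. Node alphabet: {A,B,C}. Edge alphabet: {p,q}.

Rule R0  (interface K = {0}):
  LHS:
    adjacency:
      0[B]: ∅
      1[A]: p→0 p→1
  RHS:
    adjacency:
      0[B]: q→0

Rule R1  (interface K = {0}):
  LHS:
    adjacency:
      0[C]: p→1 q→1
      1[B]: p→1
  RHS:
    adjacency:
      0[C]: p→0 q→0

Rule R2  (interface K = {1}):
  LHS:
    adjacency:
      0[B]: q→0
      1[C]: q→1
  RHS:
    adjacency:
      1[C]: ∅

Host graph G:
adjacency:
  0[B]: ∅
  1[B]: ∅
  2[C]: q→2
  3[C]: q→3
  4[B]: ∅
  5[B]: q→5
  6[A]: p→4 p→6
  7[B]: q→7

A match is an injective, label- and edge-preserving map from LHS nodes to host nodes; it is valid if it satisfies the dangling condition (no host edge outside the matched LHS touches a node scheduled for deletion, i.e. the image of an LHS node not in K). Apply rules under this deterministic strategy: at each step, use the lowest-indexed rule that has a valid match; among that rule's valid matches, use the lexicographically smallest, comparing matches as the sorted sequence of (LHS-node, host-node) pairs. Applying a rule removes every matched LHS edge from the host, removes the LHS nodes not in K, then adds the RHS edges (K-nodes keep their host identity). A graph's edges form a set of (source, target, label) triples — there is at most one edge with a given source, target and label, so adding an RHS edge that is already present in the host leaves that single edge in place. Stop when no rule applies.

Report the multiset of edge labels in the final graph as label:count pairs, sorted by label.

Answer: q:1

Steps:
start.  V:8 E:6  edges: 2-q->2 3-q->3 5-q->5 6-p->4 6-p->6 7-q->7
1. fire R0 via {0↦4, 1↦6}  →  V:7 E:5  edges: 2-q->2 3-q->3 4-q->4 5-q->5 7-q->7
2. fire R2 via {0↦4, 1↦2}  →  V:6 E:3  edges: 3-q->3 5-q->5 7-q->7
3. fire R2 via {0↦5, 1↦3}  →  V:5 E:1  edges: 7-q->7
halt: no rule applies after step 3
NF edges: [(7, 7, 'q')]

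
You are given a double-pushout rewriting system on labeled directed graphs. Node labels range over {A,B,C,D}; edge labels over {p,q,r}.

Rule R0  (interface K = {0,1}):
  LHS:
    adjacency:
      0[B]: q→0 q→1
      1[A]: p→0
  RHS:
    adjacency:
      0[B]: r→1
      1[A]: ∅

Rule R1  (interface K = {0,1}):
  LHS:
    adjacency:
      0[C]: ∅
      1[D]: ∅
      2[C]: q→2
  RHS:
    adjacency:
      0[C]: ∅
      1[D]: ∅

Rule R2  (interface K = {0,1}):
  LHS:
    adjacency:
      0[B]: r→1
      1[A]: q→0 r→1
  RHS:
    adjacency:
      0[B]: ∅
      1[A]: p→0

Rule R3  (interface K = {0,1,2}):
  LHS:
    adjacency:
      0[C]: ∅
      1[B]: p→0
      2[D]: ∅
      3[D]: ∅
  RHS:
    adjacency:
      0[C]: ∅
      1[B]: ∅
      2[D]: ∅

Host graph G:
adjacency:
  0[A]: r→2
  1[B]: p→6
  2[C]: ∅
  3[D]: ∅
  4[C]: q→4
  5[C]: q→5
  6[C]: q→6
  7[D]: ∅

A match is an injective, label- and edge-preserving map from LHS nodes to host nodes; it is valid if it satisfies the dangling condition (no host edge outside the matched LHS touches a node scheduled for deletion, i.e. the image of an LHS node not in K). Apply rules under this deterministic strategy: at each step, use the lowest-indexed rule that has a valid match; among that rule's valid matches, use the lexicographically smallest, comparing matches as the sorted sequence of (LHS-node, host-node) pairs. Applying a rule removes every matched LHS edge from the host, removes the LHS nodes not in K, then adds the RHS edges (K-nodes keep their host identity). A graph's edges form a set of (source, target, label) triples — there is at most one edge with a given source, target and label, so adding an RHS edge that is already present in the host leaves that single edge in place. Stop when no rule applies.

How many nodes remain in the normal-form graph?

Answer: 4

Steps:
start.  V:8 E:5  edges: 0-r->2 1-p->6 4-q->4 5-q->5 6-q->6
1. fire R1 via {0↦2, 1↦3, 2↦4}  →  V:7 E:4  edges: 0-r->2 1-p->6 5-q->5 6-q->6
2. fire R1 via {0↦2, 1↦3, 2↦5}  →  V:6 E:3  edges: 0-r->2 1-p->6 6-q->6
3. fire R3 via {0↦6, 1↦1, 2↦3, 3↦7}  →  V:5 E:2  edges: 0-r->2 6-q->6
4. fire R1 via {0↦2, 1↦3, 2↦6}  →  V:4 E:1  edges: 0-r->2
normal form: no rule applies after step 4
NF nodes: {0:A, 1:B, 2:C, 3:D}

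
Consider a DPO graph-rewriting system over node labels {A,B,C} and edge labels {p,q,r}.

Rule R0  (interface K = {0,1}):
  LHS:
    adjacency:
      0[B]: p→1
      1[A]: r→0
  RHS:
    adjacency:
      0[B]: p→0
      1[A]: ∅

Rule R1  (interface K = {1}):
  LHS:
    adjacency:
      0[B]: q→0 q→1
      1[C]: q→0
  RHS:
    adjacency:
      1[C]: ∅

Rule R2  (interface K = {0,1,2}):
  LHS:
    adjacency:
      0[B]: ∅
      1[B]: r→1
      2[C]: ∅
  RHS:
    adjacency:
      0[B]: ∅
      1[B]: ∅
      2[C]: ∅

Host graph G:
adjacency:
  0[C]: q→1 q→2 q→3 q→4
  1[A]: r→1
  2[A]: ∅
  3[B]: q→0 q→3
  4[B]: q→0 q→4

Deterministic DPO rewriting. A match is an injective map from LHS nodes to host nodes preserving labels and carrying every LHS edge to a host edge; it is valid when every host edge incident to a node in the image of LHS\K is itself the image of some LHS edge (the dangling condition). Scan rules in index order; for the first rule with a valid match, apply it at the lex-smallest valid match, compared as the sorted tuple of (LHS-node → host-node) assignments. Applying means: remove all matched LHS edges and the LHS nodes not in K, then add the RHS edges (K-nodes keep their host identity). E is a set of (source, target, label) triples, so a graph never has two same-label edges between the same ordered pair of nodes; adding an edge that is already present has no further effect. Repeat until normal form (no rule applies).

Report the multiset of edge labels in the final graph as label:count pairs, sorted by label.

Answer: q:2 r:1

Derivation:
[0] host  ⇒  5 nodes, 9 edges  {0-q->1 0-q->2 0-q->3 0-q->4 1-r->1 3-q->0 3-q->3 4-q->0 4-q->4}
[1] R1 @ {0↦3, 1↦0}  ⇒  4 nodes, 6 edges  {0-q->1 0-q->2 0-q->4 1-r->1 4-q->0 4-q->4}
[2] R1 @ {0↦4, 1↦0}  ⇒  3 nodes, 3 edges  {0-q->1 0-q->2 1-r->1}
normal form: no rule applies after step 2
NF edges: [(0, 1, 'q'), (0, 2, 'q'), (1, 1, 'r')]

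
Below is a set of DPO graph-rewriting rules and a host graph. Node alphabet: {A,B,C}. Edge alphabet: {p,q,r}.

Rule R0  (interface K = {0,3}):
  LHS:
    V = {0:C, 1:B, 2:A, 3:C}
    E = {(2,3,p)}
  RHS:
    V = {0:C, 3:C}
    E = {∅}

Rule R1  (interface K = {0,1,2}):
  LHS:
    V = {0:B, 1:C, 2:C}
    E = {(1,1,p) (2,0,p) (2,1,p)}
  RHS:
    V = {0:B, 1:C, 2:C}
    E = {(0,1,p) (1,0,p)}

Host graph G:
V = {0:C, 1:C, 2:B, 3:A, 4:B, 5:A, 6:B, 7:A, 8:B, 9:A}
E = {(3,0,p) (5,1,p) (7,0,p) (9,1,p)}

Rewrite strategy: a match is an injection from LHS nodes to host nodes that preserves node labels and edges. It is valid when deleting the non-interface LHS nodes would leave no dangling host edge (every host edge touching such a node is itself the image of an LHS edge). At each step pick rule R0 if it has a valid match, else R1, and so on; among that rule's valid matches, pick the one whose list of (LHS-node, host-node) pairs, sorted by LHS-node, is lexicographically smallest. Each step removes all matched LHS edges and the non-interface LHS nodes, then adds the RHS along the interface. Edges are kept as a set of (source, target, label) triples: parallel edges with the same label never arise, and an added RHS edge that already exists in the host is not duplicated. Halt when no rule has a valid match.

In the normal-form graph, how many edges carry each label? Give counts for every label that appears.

initial: |V|=10 |E|=4  E = 3-p->0 5-p->1 7-p->0 9-p->1
step 1: apply R0 at {0↦0, 1↦2, 2↦5, 3↦1}  → |V|=8 |E|=3  E = 3-p->0 7-p->0 9-p->1
step 2: apply R0 at {0↦0, 1↦4, 2↦9, 3↦1}  → |V|=6 |E|=2  E = 3-p->0 7-p->0
step 3: apply R0 at {0↦1, 1↦6, 2↦3, 3↦0}  → |V|=4 |E|=1  E = 7-p->0
step 4: apply R0 at {0↦1, 1↦8, 2↦7, 3↦0}  → |V|=2 |E|=0  E = ∅
final graph: no rule applies after step 4
NF edges: []

Answer: (no edges)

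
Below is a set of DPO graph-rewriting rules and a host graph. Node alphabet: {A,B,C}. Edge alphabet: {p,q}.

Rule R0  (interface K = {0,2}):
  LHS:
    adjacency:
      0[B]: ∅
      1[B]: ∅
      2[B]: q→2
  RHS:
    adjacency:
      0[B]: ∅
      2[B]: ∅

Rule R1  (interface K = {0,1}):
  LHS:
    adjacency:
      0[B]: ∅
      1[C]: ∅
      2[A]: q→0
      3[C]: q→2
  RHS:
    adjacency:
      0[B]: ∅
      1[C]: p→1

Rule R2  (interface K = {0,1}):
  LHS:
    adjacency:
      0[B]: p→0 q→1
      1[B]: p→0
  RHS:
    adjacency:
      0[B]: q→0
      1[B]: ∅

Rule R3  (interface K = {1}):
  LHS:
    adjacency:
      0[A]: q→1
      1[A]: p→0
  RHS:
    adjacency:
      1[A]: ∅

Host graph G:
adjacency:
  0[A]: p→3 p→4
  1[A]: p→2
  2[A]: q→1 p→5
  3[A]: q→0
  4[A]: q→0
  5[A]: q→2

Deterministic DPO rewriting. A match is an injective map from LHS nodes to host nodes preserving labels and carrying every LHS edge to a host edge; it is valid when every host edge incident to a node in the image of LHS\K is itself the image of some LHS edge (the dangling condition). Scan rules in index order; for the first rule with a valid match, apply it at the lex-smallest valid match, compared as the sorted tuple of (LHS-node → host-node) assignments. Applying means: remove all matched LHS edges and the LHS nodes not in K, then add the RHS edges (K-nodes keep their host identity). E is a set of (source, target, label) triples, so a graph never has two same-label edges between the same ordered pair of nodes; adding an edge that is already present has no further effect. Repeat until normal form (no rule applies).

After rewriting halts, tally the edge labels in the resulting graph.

Answer: (no edges)

Rewrite trace:
start.  V:6 E:8  edges: 0-p->3 0-p->4 1-p->2 2-q->1 2-p->5 3-q->0 4-q->0 5-q->2
1. fire R3 via {0↦3, 1↦0}  →  V:5 E:6  edges: 0-p->4 1-p->2 2-q->1 2-p->5 4-q->0 5-q->2
2. fire R3 via {0↦4, 1↦0}  →  V:4 E:4  edges: 1-p->2 2-q->1 2-p->5 5-q->2
3. fire R3 via {0↦5, 1↦2}  →  V:3 E:2  edges: 1-p->2 2-q->1
4. fire R3 via {0↦2, 1↦1}  →  V:2 E:0  edges: ∅
halt: no rule applies after step 4
NF edges: []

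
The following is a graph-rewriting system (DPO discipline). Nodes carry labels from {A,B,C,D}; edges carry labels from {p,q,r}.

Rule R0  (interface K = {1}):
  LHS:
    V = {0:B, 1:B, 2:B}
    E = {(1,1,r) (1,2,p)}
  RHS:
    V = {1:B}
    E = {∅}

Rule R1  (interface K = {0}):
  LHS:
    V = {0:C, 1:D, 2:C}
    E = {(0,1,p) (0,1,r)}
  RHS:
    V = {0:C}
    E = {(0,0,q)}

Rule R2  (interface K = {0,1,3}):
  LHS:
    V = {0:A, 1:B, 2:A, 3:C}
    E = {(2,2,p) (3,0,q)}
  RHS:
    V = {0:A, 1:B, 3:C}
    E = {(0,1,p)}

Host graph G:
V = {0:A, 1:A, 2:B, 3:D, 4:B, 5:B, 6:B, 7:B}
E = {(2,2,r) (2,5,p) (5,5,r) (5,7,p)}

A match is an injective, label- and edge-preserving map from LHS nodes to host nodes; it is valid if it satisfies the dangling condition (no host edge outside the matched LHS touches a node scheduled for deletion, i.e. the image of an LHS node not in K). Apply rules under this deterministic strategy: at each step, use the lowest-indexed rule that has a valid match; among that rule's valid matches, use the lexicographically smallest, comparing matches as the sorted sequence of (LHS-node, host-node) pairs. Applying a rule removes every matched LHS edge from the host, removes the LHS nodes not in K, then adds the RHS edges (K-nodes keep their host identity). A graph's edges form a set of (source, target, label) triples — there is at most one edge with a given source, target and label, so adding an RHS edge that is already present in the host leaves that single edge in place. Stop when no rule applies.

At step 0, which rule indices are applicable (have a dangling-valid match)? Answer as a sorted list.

R0: 2 valid matches — {0↦4, 1↦5, 2↦7}, {0↦6, 1↦5, 2↦7}
R1: no valid match — LHS pattern not found
R2: no valid match — LHS pattern not found

Answer: [R0]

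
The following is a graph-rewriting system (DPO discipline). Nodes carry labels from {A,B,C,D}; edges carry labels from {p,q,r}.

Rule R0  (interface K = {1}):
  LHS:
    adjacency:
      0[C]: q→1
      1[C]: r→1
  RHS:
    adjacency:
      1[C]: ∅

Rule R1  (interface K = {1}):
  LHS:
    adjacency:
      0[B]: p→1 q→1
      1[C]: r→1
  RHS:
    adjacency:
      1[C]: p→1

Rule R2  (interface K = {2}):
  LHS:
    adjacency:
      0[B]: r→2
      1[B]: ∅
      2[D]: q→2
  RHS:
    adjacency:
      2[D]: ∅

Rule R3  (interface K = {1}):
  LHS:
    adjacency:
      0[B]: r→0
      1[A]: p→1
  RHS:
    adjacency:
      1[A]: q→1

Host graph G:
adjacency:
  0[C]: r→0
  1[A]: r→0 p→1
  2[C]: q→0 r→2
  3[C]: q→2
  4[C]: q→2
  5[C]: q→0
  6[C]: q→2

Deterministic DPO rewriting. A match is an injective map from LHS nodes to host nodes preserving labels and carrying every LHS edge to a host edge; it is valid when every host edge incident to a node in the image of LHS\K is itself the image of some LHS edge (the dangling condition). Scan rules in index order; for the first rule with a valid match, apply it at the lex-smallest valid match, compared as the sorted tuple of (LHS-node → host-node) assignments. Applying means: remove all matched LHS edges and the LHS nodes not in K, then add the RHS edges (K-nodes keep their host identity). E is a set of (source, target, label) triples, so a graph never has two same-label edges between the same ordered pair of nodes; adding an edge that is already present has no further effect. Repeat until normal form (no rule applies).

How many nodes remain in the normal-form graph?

Answer: 5

Rewrite trace:
start.  V:7 E:9  edges: 0-r->0 1-r->0 1-p->1 2-q->0 2-r->2 3-q->2 4-q->2 5-q->0 6-q->2
1. fire R0 via {0↦3, 1↦2}  →  V:6 E:7  edges: 0-r->0 1-r->0 1-p->1 2-q->0 4-q->2 5-q->0 6-q->2
2. fire R0 via {0↦5, 1↦0}  →  V:5 E:5  edges: 1-r->0 1-p->1 2-q->0 4-q->2 6-q->2
final graph: no rule applies after step 2
NF nodes: {0:C, 1:A, 2:C, 4:C, 6:C}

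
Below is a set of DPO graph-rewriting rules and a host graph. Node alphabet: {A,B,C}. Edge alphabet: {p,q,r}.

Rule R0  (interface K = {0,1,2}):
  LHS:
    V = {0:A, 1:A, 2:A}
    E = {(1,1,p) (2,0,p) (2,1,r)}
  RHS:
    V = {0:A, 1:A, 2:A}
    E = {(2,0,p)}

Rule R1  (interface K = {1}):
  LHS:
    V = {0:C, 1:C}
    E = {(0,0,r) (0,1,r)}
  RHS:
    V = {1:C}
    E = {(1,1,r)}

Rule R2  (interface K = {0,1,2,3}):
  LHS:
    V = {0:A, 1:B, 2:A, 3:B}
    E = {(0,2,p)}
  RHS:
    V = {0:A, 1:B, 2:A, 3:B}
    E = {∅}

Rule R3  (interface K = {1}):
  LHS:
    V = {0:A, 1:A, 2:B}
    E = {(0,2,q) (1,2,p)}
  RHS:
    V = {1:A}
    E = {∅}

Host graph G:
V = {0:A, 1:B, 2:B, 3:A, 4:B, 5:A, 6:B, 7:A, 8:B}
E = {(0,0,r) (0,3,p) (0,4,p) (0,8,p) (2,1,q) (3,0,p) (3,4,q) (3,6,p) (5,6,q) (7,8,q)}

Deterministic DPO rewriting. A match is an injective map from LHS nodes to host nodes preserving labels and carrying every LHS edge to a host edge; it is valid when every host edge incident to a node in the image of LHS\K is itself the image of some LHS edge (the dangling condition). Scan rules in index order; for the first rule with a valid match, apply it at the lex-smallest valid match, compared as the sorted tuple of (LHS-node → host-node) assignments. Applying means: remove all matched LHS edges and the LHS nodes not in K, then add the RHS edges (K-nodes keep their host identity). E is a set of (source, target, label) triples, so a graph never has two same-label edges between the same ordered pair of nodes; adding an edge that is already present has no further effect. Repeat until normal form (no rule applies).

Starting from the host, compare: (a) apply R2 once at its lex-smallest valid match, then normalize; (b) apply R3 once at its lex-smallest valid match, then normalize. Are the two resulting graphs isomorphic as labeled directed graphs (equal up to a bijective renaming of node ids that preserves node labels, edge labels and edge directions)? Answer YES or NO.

branch R2-first: apply at {0↦0, 1↦1, 2↦3, 3↦2} → |E|=9, then 4 more step(s) → NF |V|=3 |E|=2 V={0:A, 1:B, 2:B} E=0-r->0 2-q->1
branch R3-first: apply at {0↦5, 1↦3, 2↦6} → |E|=8, then 4 more step(s) → NF |V|=3 |E|=2 V={0:A, 1:B, 2:B} E=0-r->0 2-q->1
graphs isomorphic (equal up to label-preserving node renaming)

Answer: YES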